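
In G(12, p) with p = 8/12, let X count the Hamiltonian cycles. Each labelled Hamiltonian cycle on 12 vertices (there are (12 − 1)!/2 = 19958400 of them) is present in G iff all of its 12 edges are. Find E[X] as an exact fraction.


K_12 has (12 − 1)!/2 = 19958400 labelled Hamiltonian cycles.
For each such Hamiltonian cycle H, let X_H = 1 if all 12 edges of H are present in G. Then P[X_H = 1] = p^{12} = (2/3)^{12} = 4096/531441.
Summing the indicators: E[X] = Σ_H E[X_H] = 19958400 · p^{12} = 19958400 · 4096/531441 = 1009254400/6561.
Numerically: E[X] ≈ 1.54e+05.

E[X] = 19958400 · (2/3)^{12} = 1009254400/6561 ≈ 1.54e+05.


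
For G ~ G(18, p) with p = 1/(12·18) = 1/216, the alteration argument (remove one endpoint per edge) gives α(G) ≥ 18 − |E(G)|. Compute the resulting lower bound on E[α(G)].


E[|E(G)|] = C(18, 2)·p = 153 · (1/216) = 17/24.
E[α(G)] ≥ n − E[|E(G)|] = 18 − 17/24 = 415/24.
Numerically: ≈ 17.292.
(This is only a lower bound; the true E[α(G)] may be larger.)

E[α(G)] ≥ 415/24 ≈ 17.292.


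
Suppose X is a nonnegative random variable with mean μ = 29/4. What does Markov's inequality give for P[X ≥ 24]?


μ = E[X] = 29/4, a = 24.
Markov: P[X ≥ 24] ≤ μ/a = (29/4)/24 = 29/96.
Numerically: ≈ 0.302.
(Since a = 24 > μ = 7.250, the bound 29/96 is < 1 and informative.)

P[X ≥ 24] ≤ 29/96 ≈ 0.302.


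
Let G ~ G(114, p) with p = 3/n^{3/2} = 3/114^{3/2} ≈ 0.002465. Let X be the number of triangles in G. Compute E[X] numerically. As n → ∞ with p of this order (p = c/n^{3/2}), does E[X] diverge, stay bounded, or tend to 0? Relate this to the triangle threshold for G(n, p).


Number of potential triangles: C(114, 3) = 240464.
Each occurs with probability p³ ≈ (0.002465)³ ≈ 1.497242e-08.
By linearity: E[X] = C(114, 3)·p³ ≈ 240464 · 1.497242e-08 ≈ 0.0036.
Since α = 3/2 > 1, p = c/n^{3/2} = o(1/n) is below the triangle threshold p ~ 1/n. Asymptotically E[X] ~ (c³/6)·n^{3(1−α)} = (3³/6)·n^{-1.5} → 0, so by Markov's inequality G has no triangles w.h.p.

E[X] ≈ 0.0036; in regime p = Θ(1/n^{3/2}) E[X] tends to 0 (below the triangle threshold p ~ 1/n).


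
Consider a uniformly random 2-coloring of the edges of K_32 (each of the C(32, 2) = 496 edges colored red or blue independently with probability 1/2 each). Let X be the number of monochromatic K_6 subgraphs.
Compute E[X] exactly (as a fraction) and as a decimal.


Let X = Σ_S X_S over the C(32, 6) = 906192 subsets S of size 6, where X_S = 1 if the K_6 on S is monochromatic.
For a fixed S, the K_6 on S has C(6, 2) = 15 edges. P[all 15 edges red] = (1/2)^15, and likewise for blue, so P[monochromatic] = 2·(1/2)^15 = 2^{1 − 15} = 1/16384.
By linearity: E[X] = C(32, 6) · 2^{1 − 15} = 906192 · 1/16384 = 56637/1024.
Numerically: E[X] ≈ 55.30957.

E[X] = C(32,6)·2^(1−C(6,2)) = 56637/1024 ≈ 55.30957.


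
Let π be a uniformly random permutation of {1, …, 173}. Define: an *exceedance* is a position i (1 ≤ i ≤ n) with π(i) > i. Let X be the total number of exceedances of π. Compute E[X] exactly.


Write X = Σ_{i=1}^{173} X_i, where X_i = 1_{π(i) > i}.
For each fixed i, π(i) is uniform over {1, …, 173} (marginal of a uniform permutation), so P[π(i) > i] = (n − i)/n. Summing: Σ_{i=1}^{173} (n − i)/n = (0 + 1 + … + 172)/173 = 173(173 − 1)/(2·173) = (173 − 1)/2.
Hence E[X] = Σ_{i=1}^{173} (173 − i)/173 = 86 ≈ 86.0000.

E[X] = 86 = 86.0000.


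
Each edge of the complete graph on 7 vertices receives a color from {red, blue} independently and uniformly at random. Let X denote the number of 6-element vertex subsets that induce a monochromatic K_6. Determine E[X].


Let X = Σ_S X_S over the C(7, 6) = 7 subsets S of size 6, where X_S = 1 if the K_6 on S is monochromatic.
For a fixed S, the K_6 on S has C(6, 2) = 15 edges. P[all 15 edges red] = (1/2)^15, and likewise for blue, so P[monochromatic] = 2·(1/2)^15 = 2^{1 − 15} = 1/16384.
By linearity: E[X] = C(7, 6) · 2^{1 − 15} = 7 · 1/16384 = 7/16384.
Numerically: E[X] ≈ 0.0004.

E[X] = C(7,6)·2^(1−C(6,2)) = 7/16384 ≈ 0.0004.


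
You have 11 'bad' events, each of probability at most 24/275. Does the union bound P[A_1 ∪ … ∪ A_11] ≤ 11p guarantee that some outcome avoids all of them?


Union bound: P[∪_{i=1}^{11} A_i] ≤ Σ_i P[A_i] ≤ 11·p = 11·(24/275) = 24/25.
Numerically: 24/25 ≈ 0.96000.
Is 24/25 < 1? YES.
Since P[∪ A_i] ≤ 24/25 < 1, the complement has P[∩ A_i^c] ≥ 1 − 24/25 = 1/25 > 0, so some outcome avoids every A_i.

11·p = 24/25 ≈ 0.96000; existence CERTIFIED by the union bound.


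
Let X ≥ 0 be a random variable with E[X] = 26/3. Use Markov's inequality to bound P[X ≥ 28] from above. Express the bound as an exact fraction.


μ = E[X] = 26/3, a = 28.
Markov: P[X ≥ 28] ≤ μ/a = (26/3)/28 = 13/42.
Numerically: ≈ 0.30952.
(Since a = 28 > μ = 8.66667, the bound 13/42 is < 1 and informative.)

P[X ≥ 28] ≤ 13/42 ≈ 0.30952.


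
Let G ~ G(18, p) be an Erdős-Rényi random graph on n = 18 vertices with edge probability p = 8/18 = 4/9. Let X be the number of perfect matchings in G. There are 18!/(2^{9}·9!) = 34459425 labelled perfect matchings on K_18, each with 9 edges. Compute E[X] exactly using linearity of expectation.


K_18 has 18!/(2^{9}·9!) = 34459425 labelled perfect matchings.
For each such perfect matching H, let X_H = 1 if all 9 edges of H are present in G. Then P[X_H = 1] = p^{9} = (4/9)^{9} = 262144/387420489.
Summing the indicators: E[X] = Σ_H E[X_H] = 34459425 · p^{9} = 34459425 · 262144/387420489 = 111522611200/4782969.
Numerically: E[X] ≈ 23316.6.

E[X] = 34459425 · (4/9)^{9} = 111522611200/4782969 ≈ 23316.6.


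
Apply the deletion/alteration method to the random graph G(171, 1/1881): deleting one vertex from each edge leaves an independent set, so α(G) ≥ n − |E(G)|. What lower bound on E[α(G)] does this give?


E[|E(G)|] = C(171, 2)·p = 14535 · (1/1881) = 85/11.
E[α(G)] ≥ n − E[|E(G)|] = 171 − 85/11 = 1796/11.
Numerically: ≈ 163.27273.
(This is only a lower bound; the true E[α(G)] may be larger.)

E[α(G)] ≥ 1796/11 ≈ 163.27273.


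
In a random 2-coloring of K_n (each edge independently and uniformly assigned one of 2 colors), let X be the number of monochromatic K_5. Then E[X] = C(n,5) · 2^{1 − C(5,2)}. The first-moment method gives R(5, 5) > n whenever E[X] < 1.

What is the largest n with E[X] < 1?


We need C(n, 5) · 2^{1 − 10} < 1, i.e. C(n, 5) < 2^{10 − 1} = 512.
Check values of n near the boundary:
  n = 9: C(9, 5) = 126; 126 < 512? YES
  n = 10: C(10, 5) = 252; 252 < 512? YES
  n = 11: C(11, 5) = 462; 462 < 512? YES
  n = 12: C(12, 5) = 792; 792 < 512? NO
The largest n with C(n, 5) < 512 is n = 11 (where E[X] = 231/256 ≈ 0.9023). Hence R(5, 5) > 11, i.e. R(5, 5) ≥ 12.

Largest n = 11; hence R(5, 5) > 11.


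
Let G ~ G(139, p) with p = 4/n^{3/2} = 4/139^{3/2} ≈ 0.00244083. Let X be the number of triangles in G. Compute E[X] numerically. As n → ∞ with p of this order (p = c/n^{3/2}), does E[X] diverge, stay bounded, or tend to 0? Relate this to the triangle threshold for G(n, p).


Number of potential triangles: C(139, 3) = 437989.
Each occurs with probability p³ ≈ (0.00244083)³ ≈ 1.45416395e-08.
By linearity: E[X] = C(139, 3)·p³ ≈ 437989 · 1.45416395e-08 ≈ 0.006369.
Since α = 3/2 > 1, p = c/n^{3/2} = o(1/n) is below the triangle threshold p ~ 1/n. Asymptotically E[X] ~ (c³/6)·n^{3(1−α)} = (4³/6)·n^{-1.5} → 0, so by Markov's inequality G has no triangles w.h.p.

E[X] ≈ 0.006369; in regime p = Θ(1/n^{3/2}) E[X] tends to 0 (below the triangle threshold p ~ 1/n).


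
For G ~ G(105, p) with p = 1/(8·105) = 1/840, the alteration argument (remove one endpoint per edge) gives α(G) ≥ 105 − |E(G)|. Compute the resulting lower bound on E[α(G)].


E[|E(G)|] = C(105, 2)·p = 5460 · (1/840) = 13/2.
E[α(G)] ≥ n − E[|E(G)|] = 105 − 13/2 = 197/2.
Numerically: ≈ 98.5000.
(This is only a lower bound; the true E[α(G)] may be larger.)

E[α(G)] ≥ 197/2 ≈ 98.5000.


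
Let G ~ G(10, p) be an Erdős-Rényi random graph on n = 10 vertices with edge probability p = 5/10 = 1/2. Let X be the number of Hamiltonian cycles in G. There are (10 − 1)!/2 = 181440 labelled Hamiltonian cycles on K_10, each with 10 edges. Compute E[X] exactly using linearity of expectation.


K_10 has (10 − 1)!/2 = 181440 labelled Hamiltonian cycles.
For each such Hamiltonian cycle H, let X_H = 1 if all 10 edges of H are present in G. Then P[X_H = 1] = p^{10} = (1/2)^{10} = 1/1024.
By linearity: E[X] = Σ_H E[X_H] = 181440 · p^{10} = 181440 · 1/1024 = 2835/16.
Numerically: E[X] ≈ 177.188.

E[X] = 181440 · (1/2)^{10} = 2835/16 ≈ 177.188.


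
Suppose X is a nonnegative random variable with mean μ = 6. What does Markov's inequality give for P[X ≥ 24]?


μ = E[X] = 6, a = 24.
Markov: P[X ≥ 24] ≤ μ/a = (6)/24 = 1/4.
Numerically: ≈ 0.250.
(Since a = 24 > μ = 6.000, the bound 1/4 is < 1 and informative.)

P[X ≥ 24] ≤ 1/4 ≈ 0.250.


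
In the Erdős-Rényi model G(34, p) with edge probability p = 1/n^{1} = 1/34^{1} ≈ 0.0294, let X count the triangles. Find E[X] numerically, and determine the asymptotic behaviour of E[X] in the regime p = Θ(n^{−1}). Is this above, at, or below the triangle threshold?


Number of potential triangles: C(34, 3) = 5984.
Each occurs with probability p³ ≈ (0.0294)³ ≈ 2.54427e-05.
By linearity: E[X] = C(34, 3)·p³ ≈ 5984 · 2.54427e-05 ≈ 0.152.
Here α = 1, so p = 1/n is exactly at the triangle threshold p ~ 1/n. Asymptotically E[X] → c³/6 = 1³/6 = 1/6 ≈ 0.167, a bounded constant. In this regime the triangle count is asymptotically Poisson(c³/6).

E[X] ≈ 0.152; in regime p = Θ(1/n^{1}) E[X] stays bounded (at the triangle threshold p ~ 1/n).


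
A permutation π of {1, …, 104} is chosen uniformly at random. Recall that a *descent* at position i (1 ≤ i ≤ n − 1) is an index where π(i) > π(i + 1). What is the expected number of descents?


Write X = Σ X_I over i = 1, …, 103, with X_I the indicator of one descent.
There are 103 indicators.
For each fixed i, the pair (π(i), π(i+1)) is a uniformly random ordered pair of distinct values from {1, …, 104}; by symmetry P[π(i) > π(i+1)] = 1/2.
By linearity: E[X] = 103 · (1/2) = (104 − 1) · (1/2) = 103/2 ≈ 51.500.

E[X] = 103/2 = 51.500.


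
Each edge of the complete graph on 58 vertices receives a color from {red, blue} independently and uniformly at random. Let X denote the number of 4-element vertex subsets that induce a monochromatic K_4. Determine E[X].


Let X = Σ_S X_S over the C(58, 4) = 424270 subsets S of size 4, where X_S = 1 if the K_4 on S is monochromatic.
For a fixed S, the K_4 on S has C(4, 2) = 6 edges. P[all 6 edges red] = (1/2)^6, and likewise for blue, so P[monochromatic] = 2·(1/2)^6 = 2^{1 − 6} = 1/32.
By linearity: E[X] = C(58, 4) · 2^{1 − 6} = 424270 · 1/32 = 212135/16.
Numerically: E[X] ≈ 13258.43750.

E[X] = C(58,4)·2^(1−C(4,2)) = 212135/16 ≈ 13258.43750.


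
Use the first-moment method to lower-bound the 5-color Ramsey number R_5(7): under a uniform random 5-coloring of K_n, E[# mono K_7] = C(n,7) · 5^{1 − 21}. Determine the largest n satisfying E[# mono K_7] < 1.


We need C(n, 7) · 5^{1 − 21} < 1, i.e. C(n, 7) < 5^{21 − 1} = 95367431640625.
Check values of n near the boundary:
  n = 334: C(334, 7) = 86359460961576; 86359460961576 < 95367431640625? YES
  n = 335: C(335, 7) = 88202498238195; 88202498238195 < 95367431640625? YES
  n = 336: C(336, 7) = 90079147136880; 90079147136880 < 95367431640625? YES
  n = 337: C(337, 7) = 91989916924632; 91989916924632 < 95367431640625? YES
  n = 338: C(338, 7) = 93935323022736; 93935323022736 < 95367431640625? YES
  n = 339: C(339, 7) = 95915887062372; 95915887062372 < 95367431640625? NO
  n = 340: C(340, 7) = 97932136940560; 97932136940560 < 95367431640625? NO
The largest n with C(n, 7) < 95367431640625 is n = 338 (where E[X] = 93935323022736/95367431640625 ≈ 0.985). Hence R_5(7) > 338, i.e. R_5(7) ≥ 339.

Largest n = 338; hence R_5(7) > 338.


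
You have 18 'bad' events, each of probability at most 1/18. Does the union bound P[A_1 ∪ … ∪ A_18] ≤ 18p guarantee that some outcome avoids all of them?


Union bound: P[∪_{i=1}^{18} A_i] ≤ Σ_i P[A_i] ≤ 18·p = 18·(1/18) = 1.
Numerically: 1 ≈ 1.000.
Is 1 < 1? NO.
Since the bound 1 is ≥ 1, the union bound is uninformative here; it does NOT by itself certify existence.

18·p = 1 ≈ 1.000; existence NOT certified by the union bound.


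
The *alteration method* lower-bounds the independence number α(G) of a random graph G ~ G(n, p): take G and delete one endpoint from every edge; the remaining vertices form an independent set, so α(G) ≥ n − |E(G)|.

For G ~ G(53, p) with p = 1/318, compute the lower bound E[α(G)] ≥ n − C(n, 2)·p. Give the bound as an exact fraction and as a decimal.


E[|E(G)|] = C(53, 2)·p = 1378 · (1/318) = 13/3.
E[α(G)] ≥ n − E[|E(G)|] = 53 − 13/3 = 146/3.
Numerically: ≈ 48.6667.
(This is only a lower bound; the true E[α(G)] may be larger.)

E[α(G)] ≥ 146/3 ≈ 48.6667.


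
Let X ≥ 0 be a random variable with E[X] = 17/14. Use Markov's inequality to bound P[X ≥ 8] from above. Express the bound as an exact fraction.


μ = E[X] = 17/14, a = 8.
Markov: P[X ≥ 8] ≤ μ/a = (17/14)/8 = 17/112.
Numerically: ≈ 0.152.
(Since a = 8 > μ = 1.214, the bound 17/112 is < 1 and informative.)

P[X ≥ 8] ≤ 17/112 ≈ 0.152.


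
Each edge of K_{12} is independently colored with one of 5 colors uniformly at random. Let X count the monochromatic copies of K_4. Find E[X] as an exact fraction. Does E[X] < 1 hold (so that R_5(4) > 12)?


E[X] = C(12, 4) · 5^{1 − 6} = 495 · 5^{−5} = 495/3125.
As a reduced fraction: E[X] = 99/625 ≈ 0.158.
Is E[X] < 1? YES.
Since E[X] < 1, there exists a 5-coloring of K_{12} with no monochromatic K_4; hence R_5(4) > 12.

E[X] = 99/625 ≈ 0.158; E[X] < 1, so R_5(4) > 12.


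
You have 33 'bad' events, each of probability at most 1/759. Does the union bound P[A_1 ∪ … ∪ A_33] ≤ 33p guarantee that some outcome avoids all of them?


Union bound: P[∪_{i=1}^{33} A_i] ≤ Σ_i P[A_i] ≤ 33·p = 33·(1/759) = 1/23.
Numerically: 1/23 ≈ 0.0434783.
Is 1/23 < 1? YES.
Since P[∪ A_i] ≤ 1/23 < 1, the complement has P[∩ A_i^c] ≥ 1 − 1/23 = 22/23 > 0, so some outcome avoids every A_i.

33·p = 1/23 ≈ 0.0434783; existence CERTIFIED by the union bound.


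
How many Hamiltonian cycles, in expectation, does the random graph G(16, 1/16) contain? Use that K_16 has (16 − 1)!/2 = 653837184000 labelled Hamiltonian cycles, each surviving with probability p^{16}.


K_16 has (16 − 1)!/2 = 653837184000 labelled Hamiltonian cycles.
For each such Hamiltonian cycle H, let X_H = 1 if all 16 edges of H are present in G. Then P[X_H = 1] = p^{16} = (1/16)^{16} = 1/18446744073709551616.
By linearity: E[X] = Σ_H E[X_H] = 653837184000 · p^{16} = 653837184000 · 1/18446744073709551616 = 638512875/18014398509481984.
Numerically: E[X] ≈ 3.54e-08.

E[X] = 653837184000 · (1/16)^{16} = 638512875/18014398509481984 ≈ 3.54e-08.


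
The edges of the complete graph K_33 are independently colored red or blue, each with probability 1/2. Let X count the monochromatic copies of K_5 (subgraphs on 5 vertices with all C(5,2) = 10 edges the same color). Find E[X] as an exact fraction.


Let X = Σ_S X_S over the C(33, 5) = 237336 subsets S of size 5, where X_S = 1 if the K_5 on S is monochromatic.
For a fixed S, the K_5 on S has C(5, 2) = 10 edges. P[all 10 edges red] = (1/2)^10, and likewise for blue, so P[monochromatic] = 2·(1/2)^10 = 2^{1 − 10} = 1/512.
By linearity: E[X] = C(33, 5) · 2^{1 − 10} = 237336 · 1/512 = 29667/64.
Numerically: E[X] ≈ 463.547.

E[X] = C(33,5)·2^(1−C(5,2)) = 29667/64 ≈ 463.547.


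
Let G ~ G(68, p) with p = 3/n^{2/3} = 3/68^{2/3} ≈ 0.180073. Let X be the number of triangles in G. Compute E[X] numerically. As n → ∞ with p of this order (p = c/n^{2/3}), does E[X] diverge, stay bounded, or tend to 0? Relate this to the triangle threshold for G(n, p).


Number of potential triangles: C(68, 3) = 50116.
Each occurs with probability p³ ≈ (0.180073)³ ≈ 5.83910035e-03.
By linearity: E[X] = C(68, 3)·p³ ≈ 50116 · 5.83910035e-03 ≈ 292.632353.
Since α = 2/3 < 1, p = c/n^{2/3} ≫ 1/n is above the triangle threshold p ~ 1/n. Asymptotically E[X] ~ (c³/6)·n^{3(1−α)} = (3³/6)·n^{1} → ∞; triangles are abundant w.h.p.

E[X] ≈ 292.632353; in regime p = Θ(1/n^{2/3}) E[X] diverges (above the triangle threshold p ~ 1/n).


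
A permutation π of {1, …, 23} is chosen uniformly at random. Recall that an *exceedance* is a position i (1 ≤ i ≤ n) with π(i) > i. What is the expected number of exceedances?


Write X = Σ_{i=1}^{23} X_i, where X_i = 1_{π(i) > i}.
For each fixed i, π(i) is uniform over {1, …, 23} (marginal of a uniform permutation), so P[π(i) > i] = (n − i)/n. Summing: Σ_{i=1}^{23} (n − i)/n = (0 + 1 + … + 22)/23 = 23(23 − 1)/(2·23) = (23 − 1)/2.
Hence E[X] = Σ_{i=1}^{23} (23 − i)/23 = 11 ≈ 11.000.

E[X] = 11 = 11.000.


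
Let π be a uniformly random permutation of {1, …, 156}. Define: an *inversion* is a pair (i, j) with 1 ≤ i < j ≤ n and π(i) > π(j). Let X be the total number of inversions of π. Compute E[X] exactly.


Write X = Σ X_I over the C(156, 2) = 12090 pairs i < j, with X_I the indicator of one inversion.
There are 12090 indicators.
For each fixed pair i < j, the values π(i) and π(j) are two distinct elements of {1, …, 156} in uniformly random order; by symmetry P[π(i) > π(j)] = 1/2.
By linearity: E[X] = 12090 · (1/2) = C(156, 2) · (1/2) = 12090/2 = 6045 ≈ 6045.000.

E[X] = 6045 = 6045.000.


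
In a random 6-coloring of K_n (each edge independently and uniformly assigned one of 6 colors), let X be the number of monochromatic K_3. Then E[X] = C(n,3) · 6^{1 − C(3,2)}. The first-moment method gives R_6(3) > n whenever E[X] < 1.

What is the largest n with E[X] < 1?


We need C(n, 3) · 6^{1 − 3} < 1, i.e. C(n, 3) < 6^{3 − 1} = 36.
Check values of n near the boundary:
  n = 3: C(3, 3) = 1; 1 < 36? YES
  n = 4: C(4, 3) = 4; 4 < 36? YES
  n = 5: C(5, 3) = 10; 10 < 36? YES
  n = 6: C(6, 3) = 20; 20 < 36? YES
  n = 7: C(7, 3) = 35; 35 < 36? YES
  n = 8: C(8, 3) = 56; 56 < 36? NO
  n = 9: C(9, 3) = 84; 84 < 36? NO
The largest n with C(n, 3) < 36 is n = 7 (where E[X] = 35/36 ≈ 0.972222). Hence R_6(3) > 7, i.e. R_6(3) ≥ 8.

Largest n = 7; hence R_6(3) > 7.


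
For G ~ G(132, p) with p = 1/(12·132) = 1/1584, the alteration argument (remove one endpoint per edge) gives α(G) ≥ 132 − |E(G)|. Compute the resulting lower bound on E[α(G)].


E[|E(G)|] = C(132, 2)·p = 8646 · (1/1584) = 131/24.
E[α(G)] ≥ n − E[|E(G)|] = 132 − 131/24 = 3037/24.
Numerically: ≈ 126.541667.
(This is only a lower bound; the true E[α(G)] may be larger.)

E[α(G)] ≥ 3037/24 ≈ 126.541667.


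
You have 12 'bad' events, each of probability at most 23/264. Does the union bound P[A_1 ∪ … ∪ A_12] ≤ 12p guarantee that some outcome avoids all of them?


Union bound: P[∪_{i=1}^{12} A_i] ≤ Σ_i P[A_i] ≤ 12·p = 12·(23/264) = 23/22.
Numerically: 23/22 ≈ 1.045455.
Is 23/22 < 1? NO.
Since the bound 23/22 is ≥ 1, the union bound is uninformative here; it does NOT by itself certify existence.

12·p = 23/22 ≈ 1.045455; existence NOT certified by the union bound.


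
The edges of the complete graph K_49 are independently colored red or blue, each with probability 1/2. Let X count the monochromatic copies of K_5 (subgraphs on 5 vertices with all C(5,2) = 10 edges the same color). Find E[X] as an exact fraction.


Let X = Σ_S X_S over the C(49, 5) = 1906884 subsets S of size 5, where X_S = 1 if the K_5 on S is monochromatic.
For a fixed S, the K_5 on S has C(5, 2) = 10 edges. P[all 10 edges red] = (1/2)^10, and likewise for blue, so P[monochromatic] = 2·(1/2)^10 = 2^{1 − 10} = 1/512.
By linearity: E[X] = C(49, 5) · 2^{1 − 10} = 1906884 · 1/512 = 476721/128.
Numerically: E[X] ≈ 3724.38281.

E[X] = C(49,5)·2^(1−C(5,2)) = 476721/128 ≈ 3724.38281.


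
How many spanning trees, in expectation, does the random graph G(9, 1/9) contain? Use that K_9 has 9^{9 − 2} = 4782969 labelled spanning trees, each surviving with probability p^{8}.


K_9 has 9^{9 − 2} = 4782969 labelled spanning trees.
For each such spanning tree H, let X_H = 1 if all 8 edges of H are present in G. Then P[X_H = 1] = p^{8} = (1/9)^{8} = 1/43046721.
By linearity of expectation: E[X] = Σ_H E[X_H] = 4782969 · p^{8} = 4782969 · 1/43046721 = 1/9.
Numerically: E[X] ≈ 0.111111.

E[X] = 4782969 · (1/9)^{8} = 1/9 ≈ 0.111111.


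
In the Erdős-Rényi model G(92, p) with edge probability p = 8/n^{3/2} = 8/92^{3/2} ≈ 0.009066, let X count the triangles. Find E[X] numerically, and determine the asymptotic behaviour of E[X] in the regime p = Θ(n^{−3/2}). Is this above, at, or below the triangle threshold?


Number of potential triangles: C(92, 3) = 125580.
Each occurs with probability p³ ≈ (0.009066)³ ≈ 7.451175e-07.
By linearity: E[X] = C(92, 3)·p³ ≈ 125580 · 7.451175e-07 ≈ 0.0936.
Since α = 3/2 > 1, p = c/n^{3/2} = o(1/n) is below the triangle threshold p ~ 1/n. Asymptotically E[X] ~ (c³/6)·n^{3(1−α)} = (8³/6)·n^{-1.5} → 0, so by Markov's inequality G has no triangles w.h.p.

E[X] ≈ 0.0936; in regime p = Θ(1/n^{3/2}) E[X] tends to 0 (below the triangle threshold p ~ 1/n).


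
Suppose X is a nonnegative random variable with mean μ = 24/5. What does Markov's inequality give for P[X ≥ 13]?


μ = E[X] = 24/5, a = 13.
Markov: P[X ≥ 13] ≤ μ/a = (24/5)/13 = 24/65.
Numerically: ≈ 0.369.
(Since a = 13 > μ = 4.800, the bound 24/65 is < 1 and informative.)

P[X ≥ 13] ≤ 24/65 ≈ 0.369.


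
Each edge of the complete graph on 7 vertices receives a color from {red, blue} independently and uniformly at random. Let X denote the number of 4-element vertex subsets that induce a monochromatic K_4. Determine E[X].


Let X = Σ_S X_S over the C(7, 4) = 35 subsets S of size 4, where X_S = 1 if the K_4 on S is monochromatic.
For a fixed S, the K_4 on S has C(4, 2) = 6 edges. P[all 6 edges red] = (1/2)^6, and likewise for blue, so P[monochromatic] = 2·(1/2)^6 = 2^{1 − 6} = 1/32.
By linearity: E[X] = C(7, 4) · 2^{1 − 6} = 35 · 1/32 = 35/32.
Numerically: E[X] ≈ 1.093750.

E[X] = C(7,4)·2^(1−C(4,2)) = 35/32 ≈ 1.093750.


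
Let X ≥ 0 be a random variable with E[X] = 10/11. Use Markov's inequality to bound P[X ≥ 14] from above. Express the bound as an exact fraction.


μ = E[X] = 10/11, a = 14.
Markov: P[X ≥ 14] ≤ μ/a = (10/11)/14 = 5/77.
Numerically: ≈ 0.065.
(Since a = 14 > μ = 0.909, the bound 5/77 is < 1 and informative.)

P[X ≥ 14] ≤ 5/77 ≈ 0.065.


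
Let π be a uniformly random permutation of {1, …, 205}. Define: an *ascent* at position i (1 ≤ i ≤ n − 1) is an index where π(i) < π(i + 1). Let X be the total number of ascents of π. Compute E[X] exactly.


Write X = Σ X_I over i = 1, …, 204, with X_I the indicator of one ascent.
There are 204 indicators.
For each fixed i, the pair (π(i), π(i+1)) is a uniformly random ordered pair of distinct values from {1, …, 205}; by symmetry P[π(i) < π(i+1)] = 1/2.
By linearity: E[X] = 204 · (1/2) = (205 − 1) · (1/2) = 102 ≈ 102.00000.

E[X] = 102 = 102.00000.


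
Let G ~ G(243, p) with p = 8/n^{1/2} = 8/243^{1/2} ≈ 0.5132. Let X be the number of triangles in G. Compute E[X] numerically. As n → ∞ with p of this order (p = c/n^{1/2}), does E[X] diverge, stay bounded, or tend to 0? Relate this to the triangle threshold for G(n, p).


Number of potential triangles: C(243, 3) = 2362041.
Each occurs with probability p³ ≈ (0.5132)³ ≈ 1.35163849e-01.
By linearity: E[X] = C(243, 3)·p³ ≈ 2362041 · 1.35163849e-01 ≈ 319262.553123.
Since α = 1/2 < 1, p = c/n^{1/2} ≫ 1/n is above the triangle threshold p ~ 1/n. Asymptotically E[X] ~ (c³/6)·n^{3(1−α)} = (8³/6)·n^{1.5} → ∞; triangles are abundant w.h.p.

E[X] ≈ 319262.553123; in regime p = Θ(1/n^{1/2}) E[X] diverges (above the triangle threshold p ~ 1/n).


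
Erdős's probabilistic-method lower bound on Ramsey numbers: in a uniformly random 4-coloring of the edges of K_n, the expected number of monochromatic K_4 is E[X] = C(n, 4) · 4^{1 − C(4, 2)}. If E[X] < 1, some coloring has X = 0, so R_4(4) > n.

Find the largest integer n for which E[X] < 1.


We need C(n, 4) · 4^{1 − 6} < 1, i.e. C(n, 4) < 4^{6 − 1} = 1024.
Check values of n near the boundary:
  n = 8: C(8, 4) = 70; 70 < 1024? YES
  n = 9: C(9, 4) = 126; 126 < 1024? YES
  n = 10: C(10, 4) = 210; 210 < 1024? YES
  n = 11: C(11, 4) = 330; 330 < 1024? YES
  n = 12: C(12, 4) = 495; 495 < 1024? YES
  n = 13: C(13, 4) = 715; 715 < 1024? YES
  n = 14: C(14, 4) = 1001; 1001 < 1024? YES
  n = 15: C(15, 4) = 1365; 1365 < 1024? NO
The largest n with C(n, 4) < 1024 is n = 14 (where E[X] = 1001/1024 ≈ 0.97754). Hence R_4(4) > 14, i.e. R_4(4) ≥ 15.

Largest n = 14; hence R_4(4) > 14.


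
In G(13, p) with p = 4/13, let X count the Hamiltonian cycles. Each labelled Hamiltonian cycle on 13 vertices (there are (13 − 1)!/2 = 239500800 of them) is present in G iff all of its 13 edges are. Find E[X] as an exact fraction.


K_13 has (13 − 1)!/2 = 239500800 labelled Hamiltonian cycles.
For each such Hamiltonian cycle H, let X_H = 1 if all 13 edges of H are present in G. Then P[X_H = 1] = p^{13} = (4/13)^{13} = 67108864/302875106592253.
By linearity of expectation: E[X] = Σ_H E[X_H] = 239500800 · p^{13} = 239500800 · 67108864/302875106592253 = 16072626615091200/302875106592253.
Numerically: E[X] ≈ 53.0668.

E[X] = 239500800 · (4/13)^{13} = 16072626615091200/302875106592253 ≈ 53.0668.


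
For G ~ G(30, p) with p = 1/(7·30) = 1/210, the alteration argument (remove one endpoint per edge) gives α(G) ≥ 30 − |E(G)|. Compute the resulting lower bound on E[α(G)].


E[|E(G)|] = C(30, 2)·p = 435 · (1/210) = 29/14.
E[α(G)] ≥ n − E[|E(G)|] = 30 − 29/14 = 391/14.
Numerically: ≈ 27.928571.
(This is only a lower bound; the true E[α(G)] may be larger.)

E[α(G)] ≥ 391/14 ≈ 27.928571.


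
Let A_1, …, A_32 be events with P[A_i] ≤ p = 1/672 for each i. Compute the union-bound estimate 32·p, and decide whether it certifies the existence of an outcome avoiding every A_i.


Union bound: P[∪_{i=1}^{32} A_i] ≤ Σ_i P[A_i] ≤ 32·p = 32·(1/672) = 1/21.
Numerically: 1/21 ≈ 0.048.
Is 1/21 < 1? YES.
Since P[∪ A_i] ≤ 1/21 < 1, the complement has P[∩ A_i^c] ≥ 1 − 1/21 = 20/21 > 0, so some outcome avoids every A_i.

32·p = 1/21 ≈ 0.048; existence CERTIFIED by the union bound.


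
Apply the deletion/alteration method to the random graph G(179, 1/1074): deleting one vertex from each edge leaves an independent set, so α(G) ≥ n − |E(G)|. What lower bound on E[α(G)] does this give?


E[|E(G)|] = C(179, 2)·p = 15931 · (1/1074) = 89/6.
E[α(G)] ≥ n − E[|E(G)|] = 179 − 89/6 = 985/6.
Numerically: ≈ 164.16667.
(This is only a lower bound; the true E[α(G)] may be larger.)

E[α(G)] ≥ 985/6 ≈ 164.16667.


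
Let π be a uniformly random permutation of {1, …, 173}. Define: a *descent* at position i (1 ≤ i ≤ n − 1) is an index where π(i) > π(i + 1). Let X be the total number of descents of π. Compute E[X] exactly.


Write X = Σ X_I over i = 1, …, 172, with X_I the indicator of one descent.
There are 172 indicators.
For each fixed i, the pair (π(i), π(i+1)) is a uniformly random ordered pair of distinct values from {1, …, 173}; by symmetry P[π(i) > π(i+1)] = 1/2.
By linearity: E[X] = 172 · (1/2) = (173 − 1) · (1/2) = 86 ≈ 86.000.

E[X] = 86 = 86.000.


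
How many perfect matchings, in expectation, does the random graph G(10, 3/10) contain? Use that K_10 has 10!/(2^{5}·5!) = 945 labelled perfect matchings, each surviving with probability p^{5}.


K_10 has 10!/(2^{5}·5!) = 945 labelled perfect matchings.
For each such perfect matching H, let X_H = 1 if all 5 edges of H are present in G. Then P[X_H = 1] = p^{5} = (3/10)^{5} = 243/100000.
By linearity of expectation: E[X] = Σ_H E[X_H] = 945 · p^{5} = 945 · 243/100000 = 45927/20000.
Numerically: E[X] ≈ 2.2963.

E[X] = 945 · (3/10)^{5} = 45927/20000 ≈ 2.2963.


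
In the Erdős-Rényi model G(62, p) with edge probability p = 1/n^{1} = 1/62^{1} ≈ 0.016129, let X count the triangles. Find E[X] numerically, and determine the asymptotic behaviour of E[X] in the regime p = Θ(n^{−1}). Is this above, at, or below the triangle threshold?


Number of potential triangles: C(62, 3) = 37820.
Each occurs with probability p³ ≈ (0.016129)³ ≈ 4.1958981e-06.
By linearity: E[X] = C(62, 3)·p³ ≈ 37820 · 4.1958981e-06 ≈ 0.15869.
Here α = 1, so p = 1/n is exactly at the triangle threshold p ~ 1/n. Asymptotically E[X] → c³/6 = 1³/6 = 1/6 ≈ 0.16667, a bounded constant. In this regime the triangle count is asymptotically Poisson(c³/6).

E[X] ≈ 0.15869; in regime p = Θ(1/n^{1}) E[X] stays bounded (at the triangle threshold p ~ 1/n).


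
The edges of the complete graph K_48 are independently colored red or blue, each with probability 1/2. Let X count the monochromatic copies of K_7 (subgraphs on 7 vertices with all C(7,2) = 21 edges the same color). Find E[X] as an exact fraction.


Let X = Σ_S X_S over the C(48, 7) = 73629072 subsets S of size 7, where X_S = 1 if the K_7 on S is monochromatic.
For a fixed S, the K_7 on S has C(7, 2) = 21 edges. P[all 21 edges red] = (1/2)^21, and likewise for blue, so P[monochromatic] = 2·(1/2)^21 = 2^{1 − 21} = 1/1048576.
Summing: E[X] = C(48, 7) · 2^{1 − 21} = 73629072 · 1/1048576 = 4601817/65536.
Numerically: E[X] ≈ 70.218.

E[X] = C(48,7)·2^(1−C(7,2)) = 4601817/65536 ≈ 70.218.


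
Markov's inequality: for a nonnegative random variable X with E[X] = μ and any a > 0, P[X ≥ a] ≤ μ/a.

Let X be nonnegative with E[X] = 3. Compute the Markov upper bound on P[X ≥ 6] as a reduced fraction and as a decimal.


μ = E[X] = 3, a = 6.
Markov: P[X ≥ 6] ≤ μ/a = (3)/6 = 1/2.
Numerically: ≈ 0.500.
(Since a = 6 > μ = 3.000, the bound 1/2 is < 1 and informative.)

P[X ≥ 6] ≤ 1/2 ≈ 0.500.


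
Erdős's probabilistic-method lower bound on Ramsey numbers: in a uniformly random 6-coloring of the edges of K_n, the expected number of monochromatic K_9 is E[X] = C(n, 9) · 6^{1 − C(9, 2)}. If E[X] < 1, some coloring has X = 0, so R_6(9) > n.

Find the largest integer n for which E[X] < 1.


We need C(n, 9) · 6^{1 − 36} < 1, i.e. C(n, 9) < 6^{36 − 1} = 1719070799748422591028658176.
Check values of n near the boundary:
  n = 4403: C(4403, 9) = 1699894433046281918452233150; 1699894433046281918452233150 < 1719070799748422591028658176? YES
  n = 4404: C(4404, 9) = 1703375445537161676647015880; 1703375445537161676647015880 < 1719070799748422591028658176? YES
  n = 4405: C(4405, 9) = 1706862792900636302463627150; 1706862792900636302463627150 < 1719070799748422591028658176? YES
  n = 4406: C(4406, 9) = 1710356485221788389505285700; 1710356485221788389505285700 < 1719070799748422591028658176? YES
  n = 4407: C(4407, 9) = 1713856532599459170657070050; 1713856532599459170657070050 < 1719070799748422591028658176? YES
  n = 4408: C(4408, 9) = 1717362945146264156457459600; 1717362945146264156457459600 < 1719070799748422591028658176? YES
  n = 4409: C(4409, 9) = 1720875732988608787686577131; 1720875732988608787686577131 < 1719070799748422591028658176? NO
  n = 4410: C(4410, 9) = 1724394906266704102180823710; 1724394906266704102180823710 < 1719070799748422591028658176? NO
The largest n with C(n, 9) < 1719070799748422591028658176 is n = 4408 (where E[X] = 35778394690547169926197075/35813974994758803979763712 ≈ 0.999). Hence R_6(9) > 4408, i.e. R_6(9) ≥ 4409.

Largest n = 4408; hence R_6(9) > 4408.


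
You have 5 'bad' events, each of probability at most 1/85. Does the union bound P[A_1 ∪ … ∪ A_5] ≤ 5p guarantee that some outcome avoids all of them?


Union bound: P[∪_{i=1}^{5} A_i] ≤ Σ_i P[A_i] ≤ 5·p = 5·(1/85) = 1/17.
Numerically: 1/17 ≈ 0.05882.
Is 1/17 < 1? YES.
Since P[∪ A_i] ≤ 1/17 < 1, the complement has P[∩ A_i^c] ≥ 1 − 1/17 = 16/17 > 0, so some outcome avoids every A_i.

5·p = 1/17 ≈ 0.05882; existence CERTIFIED by the union bound.


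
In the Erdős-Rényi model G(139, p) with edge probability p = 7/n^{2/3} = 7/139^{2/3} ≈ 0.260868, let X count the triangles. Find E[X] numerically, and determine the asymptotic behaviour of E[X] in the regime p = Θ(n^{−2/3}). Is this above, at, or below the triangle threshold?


Number of potential triangles: C(139, 3) = 437989.
Each occurs with probability p³ ≈ (0.260868)³ ≈ 1.77527043e-02.
By linearity: E[X] = C(139, 3)·p³ ≈ 437989 · 1.77527043e-02 ≈ 7775.489209.
Since α = 2/3 < 1, p = c/n^{2/3} ≫ 1/n is above the triangle threshold p ~ 1/n. Asymptotically E[X] ~ (c³/6)·n^{3(1−α)} = (7³/6)·n^{1} → ∞; triangles are abundant w.h.p.

E[X] ≈ 7775.489209; in regime p = Θ(1/n^{2/3}) E[X] diverges (above the triangle threshold p ~ 1/n).


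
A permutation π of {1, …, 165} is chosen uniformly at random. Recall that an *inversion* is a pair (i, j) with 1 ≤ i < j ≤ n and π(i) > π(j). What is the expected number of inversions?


Write X = Σ X_I over the C(165, 2) = 13530 pairs i < j, with X_I the indicator of one inversion.
There are 13530 indicators.
For each fixed pair i < j, the values π(i) and π(j) are two distinct elements of {1, …, 165} in uniformly random order; by symmetry P[π(i) > π(j)] = 1/2.
By linearity: E[X] = 13530 · (1/2) = C(165, 2) · (1/2) = 13530/2 = 6765 ≈ 6765.00000.

E[X] = 6765 = 6765.00000.


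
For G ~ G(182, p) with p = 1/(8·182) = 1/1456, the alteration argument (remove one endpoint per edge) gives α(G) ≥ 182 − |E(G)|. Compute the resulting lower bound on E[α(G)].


E[|E(G)|] = C(182, 2)·p = 16471 · (1/1456) = 181/16.
E[α(G)] ≥ n − E[|E(G)|] = 182 − 181/16 = 2731/16.
Numerically: ≈ 170.688.
(This is only a lower bound; the true E[α(G)] may be larger.)

E[α(G)] ≥ 2731/16 ≈ 170.688.


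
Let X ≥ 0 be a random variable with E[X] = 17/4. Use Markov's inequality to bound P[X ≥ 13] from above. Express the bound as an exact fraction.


μ = E[X] = 17/4, a = 13.
Markov: P[X ≥ 13] ≤ μ/a = (17/4)/13 = 17/52.
Numerically: ≈ 0.326923.
(Since a = 13 > μ = 4.250000, the bound 17/52 is < 1 and informative.)

P[X ≥ 13] ≤ 17/52 ≈ 0.326923.


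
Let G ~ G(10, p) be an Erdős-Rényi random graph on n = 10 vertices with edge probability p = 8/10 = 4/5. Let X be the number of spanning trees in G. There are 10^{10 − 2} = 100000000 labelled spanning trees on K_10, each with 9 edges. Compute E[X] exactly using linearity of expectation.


K_10 has 10^{10 − 2} = 100000000 labelled spanning trees.
For each such spanning tree H, let X_H = 1 if all 9 edges of H are present in G. Then P[X_H = 1] = p^{9} = (4/5)^{9} = 262144/1953125.
By linearity of expectation: E[X] = Σ_H E[X_H] = 100000000 · p^{9} = 100000000 · 262144/1953125 = 67108864/5.
Numerically: E[X] ≈ 1.3422e+07.

E[X] = 100000000 · (4/5)^{9} = 67108864/5 ≈ 1.3422e+07.


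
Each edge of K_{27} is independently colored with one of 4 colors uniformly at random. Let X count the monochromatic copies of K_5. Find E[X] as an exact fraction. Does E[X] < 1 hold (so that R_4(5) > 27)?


E[X] = C(27, 5) · 4^{1 − 10} = 80730 · 4^{−9} = 80730/262144.
As a reduced fraction: E[X] = 40365/131072 ≈ 0.308.
Is E[X] < 1? YES.
Since E[X] < 1, there exists a 4-coloring of K_{27} with no monochromatic K_5; hence R_4(5) > 27.

E[X] = 40365/131072 ≈ 0.308; E[X] < 1, so R_4(5) > 27.


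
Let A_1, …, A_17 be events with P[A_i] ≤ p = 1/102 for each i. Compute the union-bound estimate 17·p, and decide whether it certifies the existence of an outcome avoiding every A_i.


Union bound: P[∪_{i=1}^{17} A_i] ≤ Σ_i P[A_i] ≤ 17·p = 17·(1/102) = 1/6.
Numerically: 1/6 ≈ 0.1666667.
Is 1/6 < 1? YES.
Since P[∪ A_i] ≤ 1/6 < 1, the complement has P[∩ A_i^c] ≥ 1 − 1/6 = 5/6 > 0, so some outcome avoids every A_i.

17·p = 1/6 ≈ 0.1666667; existence CERTIFIED by the union bound.


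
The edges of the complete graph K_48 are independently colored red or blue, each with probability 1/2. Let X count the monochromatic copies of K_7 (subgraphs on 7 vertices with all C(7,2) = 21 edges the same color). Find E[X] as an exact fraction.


Let X = Σ_S X_S over the C(48, 7) = 73629072 subsets S of size 7, where X_S = 1 if the K_7 on S is monochromatic.
For a fixed S, the K_7 on S has C(7, 2) = 21 edges. P[all 21 edges red] = (1/2)^21, and likewise for blue, so P[monochromatic] = 2·(1/2)^21 = 2^{1 − 21} = 1/1048576.
By linearity: E[X] = C(48, 7) · 2^{1 − 21} = 73629072 · 1/1048576 = 4601817/65536.
Numerically: E[X] ≈ 70.21815.

E[X] = C(48,7)·2^(1−C(7,2)) = 4601817/65536 ≈ 70.21815.


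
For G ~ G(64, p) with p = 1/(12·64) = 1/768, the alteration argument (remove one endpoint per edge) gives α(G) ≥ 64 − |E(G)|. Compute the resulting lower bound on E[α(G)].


E[|E(G)|] = C(64, 2)·p = 2016 · (1/768) = 21/8.
E[α(G)] ≥ n − E[|E(G)|] = 64 − 21/8 = 491/8.
Numerically: ≈ 61.3750.
(This is only a lower bound; the true E[α(G)] may be larger.)

E[α(G)] ≥ 491/8 ≈ 61.3750.


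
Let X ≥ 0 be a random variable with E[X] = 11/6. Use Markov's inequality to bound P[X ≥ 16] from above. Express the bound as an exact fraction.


μ = E[X] = 11/6, a = 16.
Markov: P[X ≥ 16] ≤ μ/a = (11/6)/16 = 11/96.
Numerically: ≈ 0.115.
(Since a = 16 > μ = 1.833, the bound 11/96 is < 1 and informative.)

P[X ≥ 16] ≤ 11/96 ≈ 0.115.


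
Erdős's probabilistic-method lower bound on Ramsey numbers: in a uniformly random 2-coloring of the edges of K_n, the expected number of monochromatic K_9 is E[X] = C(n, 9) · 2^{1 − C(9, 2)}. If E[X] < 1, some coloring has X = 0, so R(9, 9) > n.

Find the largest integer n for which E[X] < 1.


We need C(n, 9) · 2^{1 − 36} < 1, i.e. C(n, 9) < 2^{36 − 1} = 34359738368.
Check values of n near the boundary:
  n = 61: C(61, 9) = 17341763505; 17341763505 < 34359738368? YES
  n = 62: C(62, 9) = 20286591270; 20286591270 < 34359738368? YES
  n = 63: C(63, 9) = 23667689815; 23667689815 < 34359738368? YES
  n = 64: C(64, 9) = 27540584512; 27540584512 < 34359738368? YES
  n = 65: C(65, 9) = 31966749880; 31966749880 < 34359738368? YES
  n = 66: C(66, 9) = 37014131440; 37014131440 < 34359738368? NO
The largest n with C(n, 9) < 34359738368 is n = 65 (where E[X] = 3995843735/4294967296 ≈ 0.930). Hence R(9, 9) > 65, i.e. R(9, 9) ≥ 66.

Largest n = 65; hence R(9, 9) > 65.


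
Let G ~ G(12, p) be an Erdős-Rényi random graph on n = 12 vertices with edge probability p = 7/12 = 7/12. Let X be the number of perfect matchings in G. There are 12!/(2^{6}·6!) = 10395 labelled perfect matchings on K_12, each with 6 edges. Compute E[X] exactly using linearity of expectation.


K_12 has 12!/(2^{6}·6!) = 10395 labelled perfect matchings.
For each such perfect matching H, let X_H = 1 if all 6 edges of H are present in G. Then P[X_H = 1] = p^{6} = (7/12)^{6} = 117649/2985984.
By linearity: E[X] = Σ_H E[X_H] = 10395 · p^{6} = 10395 · 117649/2985984 = 45294865/110592.
Numerically: E[X] ≈ 410.

E[X] = 10395 · (7/12)^{6} = 45294865/110592 ≈ 410.


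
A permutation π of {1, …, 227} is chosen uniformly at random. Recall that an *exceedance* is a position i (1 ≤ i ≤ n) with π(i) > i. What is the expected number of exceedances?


Write X = Σ_{i=1}^{227} X_i, where X_i = 1_{π(i) > i}.
For each fixed i, π(i) is uniform over {1, …, 227} (marginal of a uniform permutation), so P[π(i) > i] = (n − i)/n. Summing: Σ_{i=1}^{227} (n − i)/n = (0 + 1 + … + 226)/227 = 227(227 − 1)/(2·227) = (227 − 1)/2.
Hence E[X] = Σ_{i=1}^{227} (227 − i)/227 = 113 ≈ 113.0000.

E[X] = 113 = 113.0000.
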